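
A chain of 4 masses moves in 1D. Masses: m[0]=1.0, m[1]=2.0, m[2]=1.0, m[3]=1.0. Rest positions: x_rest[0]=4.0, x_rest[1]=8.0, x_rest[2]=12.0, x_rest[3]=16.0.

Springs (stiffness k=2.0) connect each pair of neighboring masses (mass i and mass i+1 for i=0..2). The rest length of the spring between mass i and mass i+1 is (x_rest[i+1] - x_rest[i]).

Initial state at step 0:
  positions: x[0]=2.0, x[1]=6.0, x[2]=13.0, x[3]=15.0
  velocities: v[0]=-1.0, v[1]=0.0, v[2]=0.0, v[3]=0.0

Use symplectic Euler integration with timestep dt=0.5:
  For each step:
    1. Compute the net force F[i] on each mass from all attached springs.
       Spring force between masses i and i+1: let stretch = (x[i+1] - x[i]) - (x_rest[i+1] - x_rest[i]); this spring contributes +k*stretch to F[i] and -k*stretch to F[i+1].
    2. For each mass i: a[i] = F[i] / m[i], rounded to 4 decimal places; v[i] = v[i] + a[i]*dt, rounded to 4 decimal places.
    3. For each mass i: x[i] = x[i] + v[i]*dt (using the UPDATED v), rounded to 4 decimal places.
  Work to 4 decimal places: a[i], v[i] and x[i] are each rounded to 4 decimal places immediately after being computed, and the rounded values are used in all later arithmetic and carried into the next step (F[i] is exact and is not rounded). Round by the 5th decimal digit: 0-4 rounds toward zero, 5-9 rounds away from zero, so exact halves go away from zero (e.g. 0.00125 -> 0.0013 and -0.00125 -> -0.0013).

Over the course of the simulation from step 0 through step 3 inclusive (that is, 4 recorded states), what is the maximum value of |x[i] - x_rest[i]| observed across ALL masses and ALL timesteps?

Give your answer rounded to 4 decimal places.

Step 0: x=[2.0000 6.0000 13.0000 15.0000] v=[-1.0000 0.0000 0.0000 0.0000]
Step 1: x=[1.5000 6.7500 10.5000 16.0000] v=[-1.0000 1.5000 -5.0000 2.0000]
Step 2: x=[1.6250 7.1250 8.8750 16.2500] v=[0.2500 0.7500 -3.2500 0.5000]
Step 3: x=[2.5000 6.5625 10.0625 14.8125] v=[1.7500 -1.1250 2.3750 -2.8750]
Max displacement = 3.1250

Answer: 3.1250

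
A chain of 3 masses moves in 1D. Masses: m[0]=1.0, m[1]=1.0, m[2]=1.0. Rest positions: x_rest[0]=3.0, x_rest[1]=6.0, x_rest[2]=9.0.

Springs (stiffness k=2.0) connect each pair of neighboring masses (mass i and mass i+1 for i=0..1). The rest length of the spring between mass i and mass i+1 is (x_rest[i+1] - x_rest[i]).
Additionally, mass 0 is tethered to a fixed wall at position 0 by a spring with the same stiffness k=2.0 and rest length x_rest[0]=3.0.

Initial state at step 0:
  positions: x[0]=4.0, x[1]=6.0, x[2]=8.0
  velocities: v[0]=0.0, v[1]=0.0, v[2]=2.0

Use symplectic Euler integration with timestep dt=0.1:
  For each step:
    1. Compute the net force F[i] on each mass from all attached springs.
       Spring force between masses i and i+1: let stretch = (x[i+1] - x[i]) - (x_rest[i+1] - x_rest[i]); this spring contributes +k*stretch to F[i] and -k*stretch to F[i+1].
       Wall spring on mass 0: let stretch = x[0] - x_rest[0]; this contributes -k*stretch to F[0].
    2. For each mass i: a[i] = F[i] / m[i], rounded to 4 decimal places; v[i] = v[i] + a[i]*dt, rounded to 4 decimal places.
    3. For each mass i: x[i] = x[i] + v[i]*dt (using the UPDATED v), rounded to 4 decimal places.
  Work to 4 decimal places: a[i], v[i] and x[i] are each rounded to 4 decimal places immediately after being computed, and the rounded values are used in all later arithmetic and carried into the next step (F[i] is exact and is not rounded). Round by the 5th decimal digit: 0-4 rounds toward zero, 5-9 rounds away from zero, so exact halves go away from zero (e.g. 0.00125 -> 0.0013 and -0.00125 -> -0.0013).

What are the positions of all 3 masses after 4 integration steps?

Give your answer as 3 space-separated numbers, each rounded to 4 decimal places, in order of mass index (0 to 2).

Step 0: x=[4.0000 6.0000 8.0000] v=[0.0000 0.0000 2.0000]
Step 1: x=[3.9600 6.0000 8.2200] v=[-0.4000 0.0000 2.2000]
Step 2: x=[3.8816 6.0036 8.4556] v=[-0.7840 0.0360 2.3560]
Step 3: x=[3.7680 6.0138 8.7022] v=[-1.1359 0.1020 2.4656]
Step 4: x=[3.6240 6.0329 8.9550] v=[-1.4403 0.1905 2.5279]

Answer: 3.6240 6.0329 8.9550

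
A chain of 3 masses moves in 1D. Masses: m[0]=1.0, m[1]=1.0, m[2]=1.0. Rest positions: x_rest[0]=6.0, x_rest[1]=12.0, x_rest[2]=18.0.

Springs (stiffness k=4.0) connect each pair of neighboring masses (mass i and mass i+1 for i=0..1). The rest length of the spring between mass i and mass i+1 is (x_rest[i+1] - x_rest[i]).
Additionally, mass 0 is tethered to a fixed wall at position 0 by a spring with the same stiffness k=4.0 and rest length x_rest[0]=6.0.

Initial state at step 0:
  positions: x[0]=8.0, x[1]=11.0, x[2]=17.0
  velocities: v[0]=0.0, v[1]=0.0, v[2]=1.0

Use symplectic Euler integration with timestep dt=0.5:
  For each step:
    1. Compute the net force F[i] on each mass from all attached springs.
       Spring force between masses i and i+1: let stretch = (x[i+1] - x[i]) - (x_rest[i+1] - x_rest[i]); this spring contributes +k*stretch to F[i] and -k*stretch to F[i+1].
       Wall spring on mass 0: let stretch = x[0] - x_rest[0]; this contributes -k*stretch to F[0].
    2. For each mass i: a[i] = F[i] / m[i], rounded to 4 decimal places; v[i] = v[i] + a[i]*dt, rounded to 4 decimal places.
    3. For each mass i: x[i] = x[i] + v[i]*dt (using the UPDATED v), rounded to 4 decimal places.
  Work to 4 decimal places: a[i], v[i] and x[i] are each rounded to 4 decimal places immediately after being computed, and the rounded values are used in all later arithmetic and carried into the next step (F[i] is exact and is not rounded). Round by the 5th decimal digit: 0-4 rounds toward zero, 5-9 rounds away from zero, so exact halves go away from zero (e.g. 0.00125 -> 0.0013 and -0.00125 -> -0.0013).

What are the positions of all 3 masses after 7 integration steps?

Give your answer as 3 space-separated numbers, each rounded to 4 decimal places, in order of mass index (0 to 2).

Answer: 4.0000 13.0000 19.0000

Derivation:
Step 0: x=[8.0000 11.0000 17.0000] v=[0.0000 0.0000 1.0000]
Step 1: x=[3.0000 14.0000 17.5000] v=[-10.0000 6.0000 1.0000]
Step 2: x=[6.0000 9.5000 20.5000] v=[6.0000 -9.0000 6.0000]
Step 3: x=[6.5000 12.5000 18.5000] v=[1.0000 6.0000 -4.0000]
Step 4: x=[6.5000 15.5000 16.5000] v=[0.0000 6.0000 -4.0000]
Step 5: x=[9.0000 10.5000 19.5000] v=[5.0000 -10.0000 6.0000]
Step 6: x=[4.0000 13.0000 19.5000] v=[-10.0000 5.0000 0.0000]
Step 7: x=[4.0000 13.0000 19.0000] v=[0.0000 0.0000 -1.0000]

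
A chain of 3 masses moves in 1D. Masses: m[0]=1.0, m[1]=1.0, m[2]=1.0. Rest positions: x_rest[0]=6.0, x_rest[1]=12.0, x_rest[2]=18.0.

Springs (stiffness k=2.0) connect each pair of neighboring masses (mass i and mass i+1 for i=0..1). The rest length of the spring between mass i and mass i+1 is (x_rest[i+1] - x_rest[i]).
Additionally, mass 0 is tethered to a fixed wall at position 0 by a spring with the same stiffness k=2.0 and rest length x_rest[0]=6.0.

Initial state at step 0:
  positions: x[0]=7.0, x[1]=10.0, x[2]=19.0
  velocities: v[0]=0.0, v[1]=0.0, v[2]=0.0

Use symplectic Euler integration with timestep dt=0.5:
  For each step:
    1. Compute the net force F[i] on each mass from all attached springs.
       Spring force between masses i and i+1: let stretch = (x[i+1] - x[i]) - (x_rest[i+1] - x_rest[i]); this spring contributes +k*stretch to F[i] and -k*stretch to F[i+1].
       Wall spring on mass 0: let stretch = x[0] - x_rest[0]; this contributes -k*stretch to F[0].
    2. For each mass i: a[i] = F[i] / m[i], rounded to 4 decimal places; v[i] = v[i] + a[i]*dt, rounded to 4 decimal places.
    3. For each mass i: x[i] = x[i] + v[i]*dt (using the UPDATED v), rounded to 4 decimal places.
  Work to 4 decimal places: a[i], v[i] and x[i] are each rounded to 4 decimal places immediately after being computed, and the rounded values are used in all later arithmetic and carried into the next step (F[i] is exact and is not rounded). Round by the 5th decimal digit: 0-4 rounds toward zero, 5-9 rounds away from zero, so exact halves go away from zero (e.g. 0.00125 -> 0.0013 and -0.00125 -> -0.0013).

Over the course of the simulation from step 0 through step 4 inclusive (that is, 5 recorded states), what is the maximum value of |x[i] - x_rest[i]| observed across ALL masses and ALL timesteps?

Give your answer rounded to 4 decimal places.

Answer: 2.2500

Derivation:
Step 0: x=[7.0000 10.0000 19.0000] v=[0.0000 0.0000 0.0000]
Step 1: x=[5.0000 13.0000 17.5000] v=[-4.0000 6.0000 -3.0000]
Step 2: x=[4.5000 14.2500 16.7500] v=[-1.0000 2.5000 -1.5000]
Step 3: x=[6.6250 11.8750 17.7500] v=[4.2500 -4.7500 2.0000]
Step 4: x=[8.0625 9.8125 18.8125] v=[2.8750 -4.1250 2.1250]
Max displacement = 2.2500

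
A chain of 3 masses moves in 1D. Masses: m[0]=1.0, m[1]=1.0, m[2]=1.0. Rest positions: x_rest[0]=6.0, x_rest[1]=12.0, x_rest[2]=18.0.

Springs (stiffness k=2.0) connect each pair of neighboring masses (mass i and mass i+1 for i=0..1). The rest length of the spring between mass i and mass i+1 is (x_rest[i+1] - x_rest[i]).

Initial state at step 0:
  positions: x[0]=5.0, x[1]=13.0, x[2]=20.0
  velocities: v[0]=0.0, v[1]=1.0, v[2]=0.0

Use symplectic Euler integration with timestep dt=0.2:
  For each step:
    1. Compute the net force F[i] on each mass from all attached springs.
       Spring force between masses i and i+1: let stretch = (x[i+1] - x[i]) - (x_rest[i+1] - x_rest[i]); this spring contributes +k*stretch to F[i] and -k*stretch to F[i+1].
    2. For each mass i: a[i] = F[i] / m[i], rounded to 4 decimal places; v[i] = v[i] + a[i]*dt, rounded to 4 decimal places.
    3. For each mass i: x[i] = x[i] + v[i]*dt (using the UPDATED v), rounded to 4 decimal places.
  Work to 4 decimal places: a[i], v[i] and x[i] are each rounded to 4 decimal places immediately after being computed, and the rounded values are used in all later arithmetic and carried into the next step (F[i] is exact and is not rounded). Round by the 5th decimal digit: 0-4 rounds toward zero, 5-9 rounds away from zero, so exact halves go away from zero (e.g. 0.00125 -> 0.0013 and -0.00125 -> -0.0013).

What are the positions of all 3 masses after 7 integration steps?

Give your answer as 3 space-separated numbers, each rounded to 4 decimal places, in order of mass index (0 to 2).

Step 0: x=[5.0000 13.0000 20.0000] v=[0.0000 1.0000 0.0000]
Step 1: x=[5.1600 13.1200 19.9200] v=[0.8000 0.6000 -0.4000]
Step 2: x=[5.4768 13.1472 19.7760] v=[1.5840 0.1360 -0.7200]
Step 3: x=[5.9272 13.0911 19.5817] v=[2.2522 -0.2806 -0.9715]
Step 4: x=[6.4708 12.9811 19.3482] v=[2.7178 -0.5499 -1.1677]
Step 5: x=[7.0552 12.8597 19.0853] v=[2.9219 -0.6072 -1.3145]
Step 6: x=[7.6239 12.7719 18.8044] v=[2.8437 -0.4388 -1.4047]
Step 7: x=[8.1245 12.7549 18.5209] v=[2.5029 -0.0850 -1.4177]

Answer: 8.1245 12.7549 18.5209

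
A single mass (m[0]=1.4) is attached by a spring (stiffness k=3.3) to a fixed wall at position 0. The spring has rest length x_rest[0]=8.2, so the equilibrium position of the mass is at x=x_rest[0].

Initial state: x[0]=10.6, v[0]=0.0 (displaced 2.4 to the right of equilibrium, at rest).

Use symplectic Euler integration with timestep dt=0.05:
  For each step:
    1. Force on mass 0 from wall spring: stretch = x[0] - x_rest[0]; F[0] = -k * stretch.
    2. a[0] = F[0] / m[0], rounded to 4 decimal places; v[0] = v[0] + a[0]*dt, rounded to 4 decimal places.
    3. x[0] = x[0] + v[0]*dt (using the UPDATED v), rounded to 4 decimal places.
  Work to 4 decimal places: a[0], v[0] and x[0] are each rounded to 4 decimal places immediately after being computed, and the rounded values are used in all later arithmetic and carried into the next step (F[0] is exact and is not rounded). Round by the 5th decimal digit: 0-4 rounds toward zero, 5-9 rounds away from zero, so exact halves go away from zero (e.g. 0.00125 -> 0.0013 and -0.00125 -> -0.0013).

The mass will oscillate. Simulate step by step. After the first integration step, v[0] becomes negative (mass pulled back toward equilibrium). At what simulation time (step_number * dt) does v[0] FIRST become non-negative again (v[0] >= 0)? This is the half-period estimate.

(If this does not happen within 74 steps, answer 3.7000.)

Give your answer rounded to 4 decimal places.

Step 0: x=[10.6000] v=[0.0000]
Step 1: x=[10.5859] v=[-0.2829]
Step 2: x=[10.5577] v=[-0.5641]
Step 3: x=[10.5156] v=[-0.8420]
Step 4: x=[10.4599] v=[-1.1149]
Step 5: x=[10.3908] v=[-1.3812]
Step 6: x=[10.3088] v=[-1.6394]
Step 7: x=[10.2144] v=[-1.8879]
Step 8: x=[10.1081] v=[-2.1253]
Step 9: x=[9.9906] v=[-2.3502]
Step 10: x=[9.8625] v=[-2.5612]
Step 11: x=[9.7246] v=[-2.7571]
Step 12: x=[9.5778] v=[-2.9368]
Step 13: x=[9.4228] v=[-3.0992]
Step 14: x=[9.2606] v=[-3.2433]
Step 15: x=[9.0922] v=[-3.3683]
Step 16: x=[8.9185] v=[-3.4735]
Step 17: x=[8.7406] v=[-3.5582]
Step 18: x=[8.5595] v=[-3.6219]
Step 19: x=[8.3763] v=[-3.6643]
Step 20: x=[8.1920] v=[-3.6851]
Step 21: x=[8.0078] v=[-3.6842]
Step 22: x=[7.8247] v=[-3.6616]
Step 23: x=[7.6438] v=[-3.6174]
Step 24: x=[7.4662] v=[-3.5519]
Step 25: x=[7.2929] v=[-3.4654]
Step 26: x=[7.1250] v=[-3.3585]
Step 27: x=[6.9634] v=[-3.2318]
Step 28: x=[6.8091] v=[-3.0861]
Step 29: x=[6.6630] v=[-2.9222]
Step 30: x=[6.5259] v=[-2.7411]
Step 31: x=[6.3987] v=[-2.5438]
Step 32: x=[6.2821] v=[-2.3315]
Step 33: x=[6.1768] v=[-2.1055]
Step 34: x=[6.0834] v=[-1.8671]
Step 35: x=[6.0025] v=[-1.6176]
Step 36: x=[5.9346] v=[-1.3586]
Step 37: x=[5.8800] v=[-1.0916]
Step 38: x=[5.8391] v=[-0.8182]
Step 39: x=[5.8121] v=[-0.5400]
Step 40: x=[5.7992] v=[-0.2586]
Step 41: x=[5.8004] v=[0.0244]
First v>=0 after going negative at step 41, time=2.0500

Answer: 2.0500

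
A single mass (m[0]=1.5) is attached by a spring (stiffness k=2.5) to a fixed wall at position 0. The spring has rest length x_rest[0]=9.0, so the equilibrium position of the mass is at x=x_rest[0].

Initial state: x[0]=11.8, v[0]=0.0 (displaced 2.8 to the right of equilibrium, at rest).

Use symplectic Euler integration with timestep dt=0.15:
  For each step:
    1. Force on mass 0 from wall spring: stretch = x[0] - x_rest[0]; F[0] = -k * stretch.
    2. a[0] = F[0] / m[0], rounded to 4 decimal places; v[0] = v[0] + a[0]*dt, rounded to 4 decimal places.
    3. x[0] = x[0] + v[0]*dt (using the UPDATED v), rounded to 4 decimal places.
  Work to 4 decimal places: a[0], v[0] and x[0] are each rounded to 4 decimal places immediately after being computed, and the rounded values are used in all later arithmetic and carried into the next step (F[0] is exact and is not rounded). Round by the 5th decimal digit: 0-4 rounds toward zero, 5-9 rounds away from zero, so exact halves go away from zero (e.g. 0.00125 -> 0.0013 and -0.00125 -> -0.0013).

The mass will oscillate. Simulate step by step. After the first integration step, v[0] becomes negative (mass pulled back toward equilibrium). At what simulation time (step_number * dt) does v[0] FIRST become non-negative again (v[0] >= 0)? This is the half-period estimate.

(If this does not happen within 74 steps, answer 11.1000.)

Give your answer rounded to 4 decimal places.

Step 0: x=[11.8000] v=[0.0000]
Step 1: x=[11.6950] v=[-0.7000]
Step 2: x=[11.4889] v=[-1.3738]
Step 3: x=[11.1895] v=[-1.9960]
Step 4: x=[10.8080] v=[-2.5434]
Step 5: x=[10.3587] v=[-2.9954]
Step 6: x=[9.8584] v=[-3.3351]
Step 7: x=[9.3259] v=[-3.5497]
Step 8: x=[8.7812] v=[-3.6312]
Step 9: x=[8.2447] v=[-3.5765]
Step 10: x=[7.7365] v=[-3.3877]
Step 11: x=[7.2757] v=[-3.0718]
Step 12: x=[6.8796] v=[-2.6407]
Step 13: x=[6.5630] v=[-2.1106]
Step 14: x=[6.3378] v=[-1.5013]
Step 15: x=[6.2124] v=[-0.8358]
Step 16: x=[6.1916] v=[-0.1389]
Step 17: x=[6.2761] v=[0.5632]
First v>=0 after going negative at step 17, time=2.5500

Answer: 2.5500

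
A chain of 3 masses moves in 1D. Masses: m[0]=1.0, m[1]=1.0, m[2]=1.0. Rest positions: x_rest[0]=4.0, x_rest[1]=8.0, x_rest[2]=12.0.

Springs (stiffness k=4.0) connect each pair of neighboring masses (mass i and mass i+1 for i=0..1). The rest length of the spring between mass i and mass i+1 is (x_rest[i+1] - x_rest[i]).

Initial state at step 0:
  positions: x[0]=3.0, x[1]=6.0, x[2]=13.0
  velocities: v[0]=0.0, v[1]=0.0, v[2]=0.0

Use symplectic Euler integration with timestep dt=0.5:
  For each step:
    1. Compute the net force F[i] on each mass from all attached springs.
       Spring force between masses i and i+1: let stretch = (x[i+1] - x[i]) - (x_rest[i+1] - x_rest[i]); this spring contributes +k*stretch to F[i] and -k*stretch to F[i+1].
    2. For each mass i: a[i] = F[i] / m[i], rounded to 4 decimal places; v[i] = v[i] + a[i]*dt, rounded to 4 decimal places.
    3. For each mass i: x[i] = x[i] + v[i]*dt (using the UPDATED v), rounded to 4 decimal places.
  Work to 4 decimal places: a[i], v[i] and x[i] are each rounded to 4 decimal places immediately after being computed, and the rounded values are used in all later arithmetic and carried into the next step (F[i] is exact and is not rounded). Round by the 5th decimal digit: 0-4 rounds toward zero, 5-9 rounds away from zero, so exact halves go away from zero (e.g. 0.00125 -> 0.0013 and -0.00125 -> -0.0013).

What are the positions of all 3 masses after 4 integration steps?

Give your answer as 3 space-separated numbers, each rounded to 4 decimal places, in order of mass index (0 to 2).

Answer: 2.0000 10.0000 10.0000

Derivation:
Step 0: x=[3.0000 6.0000 13.0000] v=[0.0000 0.0000 0.0000]
Step 1: x=[2.0000 10.0000 10.0000] v=[-2.0000 8.0000 -6.0000]
Step 2: x=[5.0000 6.0000 11.0000] v=[6.0000 -8.0000 2.0000]
Step 3: x=[5.0000 6.0000 11.0000] v=[0.0000 0.0000 0.0000]
Step 4: x=[2.0000 10.0000 10.0000] v=[-6.0000 8.0000 -2.0000]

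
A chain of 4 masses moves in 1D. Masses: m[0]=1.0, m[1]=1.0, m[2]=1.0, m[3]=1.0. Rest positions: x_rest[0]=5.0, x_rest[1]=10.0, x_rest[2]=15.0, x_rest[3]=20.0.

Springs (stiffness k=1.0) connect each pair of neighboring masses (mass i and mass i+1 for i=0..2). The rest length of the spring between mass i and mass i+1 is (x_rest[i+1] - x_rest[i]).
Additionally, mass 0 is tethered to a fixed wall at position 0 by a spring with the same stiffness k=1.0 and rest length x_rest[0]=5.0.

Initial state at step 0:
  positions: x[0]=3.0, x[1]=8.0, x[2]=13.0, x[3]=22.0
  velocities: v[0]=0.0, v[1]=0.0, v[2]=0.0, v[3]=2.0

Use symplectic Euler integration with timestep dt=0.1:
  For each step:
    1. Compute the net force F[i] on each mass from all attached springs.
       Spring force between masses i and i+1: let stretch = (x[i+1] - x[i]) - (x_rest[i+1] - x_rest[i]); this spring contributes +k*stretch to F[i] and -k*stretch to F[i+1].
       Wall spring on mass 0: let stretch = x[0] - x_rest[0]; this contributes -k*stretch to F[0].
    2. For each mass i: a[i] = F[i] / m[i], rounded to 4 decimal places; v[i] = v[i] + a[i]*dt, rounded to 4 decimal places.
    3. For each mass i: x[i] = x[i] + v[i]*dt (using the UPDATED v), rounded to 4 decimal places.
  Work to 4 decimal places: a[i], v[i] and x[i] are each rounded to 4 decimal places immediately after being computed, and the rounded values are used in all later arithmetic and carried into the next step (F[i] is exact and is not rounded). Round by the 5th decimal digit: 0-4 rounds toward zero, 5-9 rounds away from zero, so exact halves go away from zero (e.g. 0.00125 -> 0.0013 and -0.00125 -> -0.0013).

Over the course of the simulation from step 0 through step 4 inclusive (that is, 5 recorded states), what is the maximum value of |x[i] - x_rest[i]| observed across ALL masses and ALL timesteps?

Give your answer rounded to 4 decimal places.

Answer: 2.3921

Derivation:
Step 0: x=[3.0000 8.0000 13.0000 22.0000] v=[0.0000 0.0000 0.0000 2.0000]
Step 1: x=[3.0200 8.0000 13.0400 22.1600] v=[0.2000 0.0000 0.4000 1.6000]
Step 2: x=[3.0596 8.0006 13.1208 22.2788] v=[0.3960 0.0060 0.8080 1.1880]
Step 3: x=[3.1180 8.0030 13.2420 22.3560] v=[0.5841 0.0239 1.2118 0.7722]
Step 4: x=[3.1941 8.0089 13.4019 22.3921] v=[0.7608 0.0593 1.5993 0.3608]
Max displacement = 2.3921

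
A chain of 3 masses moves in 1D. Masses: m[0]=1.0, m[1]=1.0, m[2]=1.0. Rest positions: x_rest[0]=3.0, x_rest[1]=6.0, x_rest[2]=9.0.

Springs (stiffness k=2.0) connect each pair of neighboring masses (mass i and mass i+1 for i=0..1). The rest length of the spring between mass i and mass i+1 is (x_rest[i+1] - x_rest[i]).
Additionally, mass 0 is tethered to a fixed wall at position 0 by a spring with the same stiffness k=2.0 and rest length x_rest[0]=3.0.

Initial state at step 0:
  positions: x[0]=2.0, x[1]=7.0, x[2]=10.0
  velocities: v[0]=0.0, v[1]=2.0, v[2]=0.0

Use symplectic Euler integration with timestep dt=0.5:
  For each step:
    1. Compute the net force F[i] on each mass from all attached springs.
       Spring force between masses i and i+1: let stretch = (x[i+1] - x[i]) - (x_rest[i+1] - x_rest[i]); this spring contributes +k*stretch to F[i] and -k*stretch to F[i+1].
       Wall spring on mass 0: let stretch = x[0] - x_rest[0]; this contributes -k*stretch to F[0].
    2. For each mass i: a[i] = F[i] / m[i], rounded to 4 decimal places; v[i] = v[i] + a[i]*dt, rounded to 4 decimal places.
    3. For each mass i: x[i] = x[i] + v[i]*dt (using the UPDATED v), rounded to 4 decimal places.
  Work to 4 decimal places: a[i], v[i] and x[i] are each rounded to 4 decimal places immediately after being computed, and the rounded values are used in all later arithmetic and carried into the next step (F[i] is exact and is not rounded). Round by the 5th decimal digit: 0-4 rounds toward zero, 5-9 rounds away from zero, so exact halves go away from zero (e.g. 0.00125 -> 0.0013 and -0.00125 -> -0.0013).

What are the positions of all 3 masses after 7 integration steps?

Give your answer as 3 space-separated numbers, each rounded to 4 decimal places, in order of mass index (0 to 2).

Answer: 3.1641 5.4766 10.4298

Derivation:
Step 0: x=[2.0000 7.0000 10.0000] v=[0.0000 2.0000 0.0000]
Step 1: x=[3.5000 7.0000 10.0000] v=[3.0000 0.0000 0.0000]
Step 2: x=[5.0000 6.7500 10.0000] v=[3.0000 -0.5000 0.0000]
Step 3: x=[4.8750 7.2500 9.8750] v=[-0.2500 1.0000 -0.2500]
Step 4: x=[3.5000 7.8750 9.9375] v=[-2.7500 1.2500 0.1250]
Step 5: x=[2.5625 7.3438 10.4688] v=[-1.8750 -1.0625 1.0625]
Step 6: x=[2.7344 5.9844 10.9376] v=[0.3438 -2.7188 0.9375]
Step 7: x=[3.1641 5.4766 10.4298] v=[0.8594 -1.0156 -1.0157]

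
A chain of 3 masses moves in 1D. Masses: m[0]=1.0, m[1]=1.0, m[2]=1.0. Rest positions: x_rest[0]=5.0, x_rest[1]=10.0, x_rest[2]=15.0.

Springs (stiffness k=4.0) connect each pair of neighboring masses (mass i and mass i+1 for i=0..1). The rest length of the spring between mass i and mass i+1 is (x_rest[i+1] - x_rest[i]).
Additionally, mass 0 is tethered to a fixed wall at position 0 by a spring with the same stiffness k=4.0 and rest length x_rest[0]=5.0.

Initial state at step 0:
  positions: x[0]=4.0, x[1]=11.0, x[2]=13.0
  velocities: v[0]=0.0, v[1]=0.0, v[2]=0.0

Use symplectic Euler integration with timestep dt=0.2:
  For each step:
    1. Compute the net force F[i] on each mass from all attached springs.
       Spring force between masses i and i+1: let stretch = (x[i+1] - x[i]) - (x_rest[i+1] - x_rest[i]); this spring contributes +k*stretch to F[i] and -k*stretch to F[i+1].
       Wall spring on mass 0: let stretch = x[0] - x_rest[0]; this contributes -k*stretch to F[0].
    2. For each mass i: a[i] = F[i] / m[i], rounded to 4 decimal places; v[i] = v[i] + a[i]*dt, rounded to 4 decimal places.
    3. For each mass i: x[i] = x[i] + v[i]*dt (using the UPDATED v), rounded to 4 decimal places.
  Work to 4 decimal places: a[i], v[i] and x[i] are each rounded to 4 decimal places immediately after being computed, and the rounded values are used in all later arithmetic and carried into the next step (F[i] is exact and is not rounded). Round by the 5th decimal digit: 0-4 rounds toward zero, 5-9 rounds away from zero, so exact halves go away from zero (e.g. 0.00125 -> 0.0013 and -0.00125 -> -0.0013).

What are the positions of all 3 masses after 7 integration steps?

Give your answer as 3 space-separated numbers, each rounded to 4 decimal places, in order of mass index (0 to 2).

Answer: 3.5182 10.7670 14.6618

Derivation:
Step 0: x=[4.0000 11.0000 13.0000] v=[0.0000 0.0000 0.0000]
Step 1: x=[4.4800 10.2000 13.4800] v=[2.4000 -4.0000 2.4000]
Step 2: x=[5.1584 9.0096 14.2352] v=[3.3920 -5.9520 3.7760]
Step 3: x=[5.6276 8.0391 14.9543] v=[2.3462 -4.8525 3.5955]
Step 4: x=[5.5823 7.7892 15.3670] v=[-0.2267 -1.2495 2.0633]
Step 5: x=[4.9969 8.3986 15.3672] v=[-2.9270 3.0472 0.0011]
Step 6: x=[4.1563 9.5787 15.0524] v=[-4.2032 5.9007 -1.5738]
Step 7: x=[3.5182 10.7670 14.6618] v=[-3.1903 5.9417 -1.9528]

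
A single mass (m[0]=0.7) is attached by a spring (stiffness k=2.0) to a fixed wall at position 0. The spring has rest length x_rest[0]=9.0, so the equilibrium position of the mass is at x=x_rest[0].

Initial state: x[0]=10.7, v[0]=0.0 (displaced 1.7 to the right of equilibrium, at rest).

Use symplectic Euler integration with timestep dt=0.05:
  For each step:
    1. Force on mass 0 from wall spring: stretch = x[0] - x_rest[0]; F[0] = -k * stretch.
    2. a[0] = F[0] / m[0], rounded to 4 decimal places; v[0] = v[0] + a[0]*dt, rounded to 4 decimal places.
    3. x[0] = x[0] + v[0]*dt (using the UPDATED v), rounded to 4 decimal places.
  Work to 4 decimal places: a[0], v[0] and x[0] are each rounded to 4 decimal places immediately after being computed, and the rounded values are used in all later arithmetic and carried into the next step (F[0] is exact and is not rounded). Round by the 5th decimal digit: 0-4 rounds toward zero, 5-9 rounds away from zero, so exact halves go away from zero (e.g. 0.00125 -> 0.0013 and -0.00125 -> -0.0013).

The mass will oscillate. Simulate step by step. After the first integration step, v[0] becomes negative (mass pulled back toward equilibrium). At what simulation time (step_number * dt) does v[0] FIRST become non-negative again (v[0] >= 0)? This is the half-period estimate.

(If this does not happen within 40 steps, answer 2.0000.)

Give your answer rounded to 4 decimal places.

Answer: 1.9000

Derivation:
Step 0: x=[10.7000] v=[0.0000]
Step 1: x=[10.6879] v=[-0.2429]
Step 2: x=[10.6637] v=[-0.4840]
Step 3: x=[10.6276] v=[-0.7217]
Step 4: x=[10.5799] v=[-0.9542]
Step 5: x=[10.5209] v=[-1.1799]
Step 6: x=[10.4510] v=[-1.3972]
Step 7: x=[10.3708] v=[-1.6045]
Step 8: x=[10.2808] v=[-1.8003]
Step 9: x=[10.1816] v=[-1.9833]
Step 10: x=[10.0740] v=[-2.1521]
Step 11: x=[9.9587] v=[-2.3055]
Step 12: x=[9.8366] v=[-2.4425]
Step 13: x=[9.7085] v=[-2.5620]
Step 14: x=[9.5753] v=[-2.6632]
Step 15: x=[9.4380] v=[-2.7454]
Step 16: x=[9.2976] v=[-2.8080]
Step 17: x=[9.1551] v=[-2.8505]
Step 18: x=[9.0115] v=[-2.8727]
Step 19: x=[8.8678] v=[-2.8743]
Step 20: x=[8.7250] v=[-2.8554]
Step 21: x=[8.5842] v=[-2.8161]
Step 22: x=[8.4464] v=[-2.7567]
Step 23: x=[8.3125] v=[-2.6776]
Step 24: x=[8.1835] v=[-2.5794]
Step 25: x=[8.0604] v=[-2.4628]
Step 26: x=[7.9440] v=[-2.3286]
Step 27: x=[7.8351] v=[-2.1777]
Step 28: x=[7.7345] v=[-2.0113]
Step 29: x=[7.6430] v=[-1.8305]
Step 30: x=[7.5612] v=[-1.6366]
Step 31: x=[7.4896] v=[-1.4311]
Step 32: x=[7.4288] v=[-1.2153]
Step 33: x=[7.3793] v=[-0.9908]
Step 34: x=[7.3413] v=[-0.7593]
Step 35: x=[7.3152] v=[-0.5223]
Step 36: x=[7.3011] v=[-0.2816]
Step 37: x=[7.2992] v=[-0.0389]
Step 38: x=[7.3094] v=[0.2041]
First v>=0 after going negative at step 38, time=1.9000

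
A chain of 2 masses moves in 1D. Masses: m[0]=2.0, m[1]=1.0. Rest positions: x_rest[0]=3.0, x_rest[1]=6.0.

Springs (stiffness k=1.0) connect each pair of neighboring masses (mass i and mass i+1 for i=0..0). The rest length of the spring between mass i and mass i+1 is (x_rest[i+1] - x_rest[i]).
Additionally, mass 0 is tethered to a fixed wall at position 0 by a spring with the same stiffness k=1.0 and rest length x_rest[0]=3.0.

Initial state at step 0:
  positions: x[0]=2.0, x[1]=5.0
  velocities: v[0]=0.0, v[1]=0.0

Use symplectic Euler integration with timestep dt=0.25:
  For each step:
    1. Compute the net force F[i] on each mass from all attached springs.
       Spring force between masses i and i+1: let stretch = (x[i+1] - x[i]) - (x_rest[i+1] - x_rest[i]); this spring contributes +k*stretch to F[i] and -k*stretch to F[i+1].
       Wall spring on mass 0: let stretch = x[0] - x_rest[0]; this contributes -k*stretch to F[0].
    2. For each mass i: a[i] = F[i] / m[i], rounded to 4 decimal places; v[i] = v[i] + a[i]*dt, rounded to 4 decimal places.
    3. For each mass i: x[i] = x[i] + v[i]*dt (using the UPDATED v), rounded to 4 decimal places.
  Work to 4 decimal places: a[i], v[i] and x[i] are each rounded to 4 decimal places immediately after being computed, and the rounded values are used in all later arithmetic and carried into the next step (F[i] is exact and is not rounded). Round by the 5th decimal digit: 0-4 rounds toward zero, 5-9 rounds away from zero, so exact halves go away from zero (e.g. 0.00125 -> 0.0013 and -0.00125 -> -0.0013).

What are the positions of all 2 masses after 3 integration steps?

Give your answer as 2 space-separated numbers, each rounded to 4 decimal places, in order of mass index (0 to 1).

Step 0: x=[2.0000 5.0000] v=[0.0000 0.0000]
Step 1: x=[2.0313 5.0000] v=[0.1250 0.0000]
Step 2: x=[2.0919 5.0020] v=[0.2422 0.0078]
Step 3: x=[2.1780 5.0096] v=[0.3445 0.0303]

Answer: 2.1780 5.0096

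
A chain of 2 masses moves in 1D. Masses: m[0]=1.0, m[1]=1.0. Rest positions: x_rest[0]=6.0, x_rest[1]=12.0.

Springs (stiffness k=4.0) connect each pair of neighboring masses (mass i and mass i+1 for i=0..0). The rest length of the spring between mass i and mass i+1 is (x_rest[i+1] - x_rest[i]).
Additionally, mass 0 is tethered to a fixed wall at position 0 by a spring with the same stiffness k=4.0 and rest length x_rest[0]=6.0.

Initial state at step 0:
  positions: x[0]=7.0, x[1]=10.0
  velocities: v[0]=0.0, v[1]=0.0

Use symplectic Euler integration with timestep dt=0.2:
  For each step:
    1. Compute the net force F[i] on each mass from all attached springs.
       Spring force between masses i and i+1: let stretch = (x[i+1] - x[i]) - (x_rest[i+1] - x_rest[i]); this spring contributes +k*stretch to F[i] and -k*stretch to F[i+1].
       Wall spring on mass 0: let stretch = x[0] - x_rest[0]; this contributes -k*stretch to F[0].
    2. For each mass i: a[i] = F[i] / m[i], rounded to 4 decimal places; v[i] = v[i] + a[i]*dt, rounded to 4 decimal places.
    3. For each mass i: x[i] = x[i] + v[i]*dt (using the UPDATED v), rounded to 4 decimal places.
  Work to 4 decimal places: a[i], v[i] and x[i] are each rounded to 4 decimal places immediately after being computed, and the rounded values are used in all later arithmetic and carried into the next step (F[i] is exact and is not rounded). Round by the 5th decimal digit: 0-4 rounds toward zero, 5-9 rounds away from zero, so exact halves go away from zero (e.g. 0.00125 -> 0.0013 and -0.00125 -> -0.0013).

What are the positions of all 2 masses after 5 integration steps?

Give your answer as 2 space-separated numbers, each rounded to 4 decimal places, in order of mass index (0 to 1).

Answer: 4.3574 12.7281

Derivation:
Step 0: x=[7.0000 10.0000] v=[0.0000 0.0000]
Step 1: x=[6.3600 10.4800] v=[-3.2000 2.4000]
Step 2: x=[5.3616 11.2608] v=[-4.9920 3.9040]
Step 3: x=[4.4492 12.0577] v=[-4.5619 3.9846]
Step 4: x=[4.0423 12.5973] v=[-2.0345 2.6978]
Step 5: x=[4.3574 12.7281] v=[1.5757 0.6538]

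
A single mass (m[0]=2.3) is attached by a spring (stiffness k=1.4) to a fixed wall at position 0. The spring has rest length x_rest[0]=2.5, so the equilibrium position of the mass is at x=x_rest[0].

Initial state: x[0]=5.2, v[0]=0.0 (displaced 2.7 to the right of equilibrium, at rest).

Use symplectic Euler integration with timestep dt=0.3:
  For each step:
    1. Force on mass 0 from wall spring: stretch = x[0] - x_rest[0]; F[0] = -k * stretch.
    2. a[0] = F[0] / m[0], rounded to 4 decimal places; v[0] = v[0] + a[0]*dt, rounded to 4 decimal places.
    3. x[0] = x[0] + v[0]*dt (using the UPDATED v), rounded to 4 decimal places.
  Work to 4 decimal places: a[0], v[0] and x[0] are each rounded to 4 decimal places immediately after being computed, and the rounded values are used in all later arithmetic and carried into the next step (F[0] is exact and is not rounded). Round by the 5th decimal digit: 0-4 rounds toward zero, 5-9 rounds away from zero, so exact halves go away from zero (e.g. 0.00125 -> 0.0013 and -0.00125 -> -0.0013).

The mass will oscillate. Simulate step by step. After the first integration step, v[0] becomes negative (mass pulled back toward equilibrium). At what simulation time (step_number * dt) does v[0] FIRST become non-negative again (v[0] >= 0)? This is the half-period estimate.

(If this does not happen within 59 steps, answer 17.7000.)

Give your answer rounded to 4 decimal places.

Answer: 4.2000

Derivation:
Step 0: x=[5.2000] v=[0.0000]
Step 1: x=[5.0521] v=[-0.4931]
Step 2: x=[4.7643] v=[-0.9592]
Step 3: x=[4.3525] v=[-1.3727]
Step 4: x=[3.8392] v=[-1.7110]
Step 5: x=[3.2525] v=[-1.9556]
Step 6: x=[2.6246] v=[-2.0930]
Step 7: x=[1.9899] v=[-2.1157]
Step 8: x=[1.3831] v=[-2.0226]
Step 9: x=[0.8375] v=[-1.8186]
Step 10: x=[0.3830] v=[-1.5150]
Step 11: x=[0.0445] v=[-1.1284]
Step 12: x=[-0.1595] v=[-0.6800]
Step 13: x=[-0.2178] v=[-0.1944]
Step 14: x=[-0.1272] v=[0.3019]
First v>=0 after going negative at step 14, time=4.2000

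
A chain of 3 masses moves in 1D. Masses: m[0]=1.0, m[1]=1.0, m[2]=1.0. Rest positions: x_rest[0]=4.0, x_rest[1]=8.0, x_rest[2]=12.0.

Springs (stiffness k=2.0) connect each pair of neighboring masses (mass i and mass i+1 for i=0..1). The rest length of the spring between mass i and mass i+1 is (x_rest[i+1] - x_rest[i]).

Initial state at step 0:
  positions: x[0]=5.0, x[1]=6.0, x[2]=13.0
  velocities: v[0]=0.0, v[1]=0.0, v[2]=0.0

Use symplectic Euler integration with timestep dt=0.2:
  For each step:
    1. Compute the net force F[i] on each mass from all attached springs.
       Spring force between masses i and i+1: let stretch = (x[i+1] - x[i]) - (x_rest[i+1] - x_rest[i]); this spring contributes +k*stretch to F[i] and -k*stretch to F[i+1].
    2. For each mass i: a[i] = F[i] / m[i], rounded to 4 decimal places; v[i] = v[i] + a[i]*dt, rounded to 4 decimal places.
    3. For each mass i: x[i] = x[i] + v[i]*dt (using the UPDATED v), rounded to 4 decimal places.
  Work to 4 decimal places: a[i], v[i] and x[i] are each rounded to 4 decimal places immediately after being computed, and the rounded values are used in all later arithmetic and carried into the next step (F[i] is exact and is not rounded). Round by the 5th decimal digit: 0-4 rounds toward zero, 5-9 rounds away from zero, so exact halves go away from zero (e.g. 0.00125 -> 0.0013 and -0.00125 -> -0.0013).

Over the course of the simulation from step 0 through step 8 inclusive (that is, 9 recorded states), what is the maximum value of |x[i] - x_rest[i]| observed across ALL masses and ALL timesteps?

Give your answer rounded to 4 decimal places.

Step 0: x=[5.0000 6.0000 13.0000] v=[0.0000 0.0000 0.0000]
Step 1: x=[4.7600 6.4800 12.7600] v=[-1.2000 2.4000 -1.2000]
Step 2: x=[4.3376 7.3248 12.3376] v=[-2.1120 4.2240 -2.1120]
Step 3: x=[3.8342 8.3316 11.8342] v=[-2.5171 5.0342 -2.5171]
Step 4: x=[3.3706 9.2589 11.3706] v=[-2.3181 4.6363 -2.3181]
Step 5: x=[3.0580 9.8840 11.0580] v=[-1.5628 3.1257 -1.5628]
Step 6: x=[2.9715 10.0570 10.9715] v=[-0.4324 0.8649 -0.4324]
Step 7: x=[3.1319 9.7363 11.1319] v=[0.8018 -1.6035 0.8018]
Step 8: x=[3.5006 8.9989 11.5006] v=[1.8436 -3.6870 1.8436]
Max displacement = 2.0570

Answer: 2.0570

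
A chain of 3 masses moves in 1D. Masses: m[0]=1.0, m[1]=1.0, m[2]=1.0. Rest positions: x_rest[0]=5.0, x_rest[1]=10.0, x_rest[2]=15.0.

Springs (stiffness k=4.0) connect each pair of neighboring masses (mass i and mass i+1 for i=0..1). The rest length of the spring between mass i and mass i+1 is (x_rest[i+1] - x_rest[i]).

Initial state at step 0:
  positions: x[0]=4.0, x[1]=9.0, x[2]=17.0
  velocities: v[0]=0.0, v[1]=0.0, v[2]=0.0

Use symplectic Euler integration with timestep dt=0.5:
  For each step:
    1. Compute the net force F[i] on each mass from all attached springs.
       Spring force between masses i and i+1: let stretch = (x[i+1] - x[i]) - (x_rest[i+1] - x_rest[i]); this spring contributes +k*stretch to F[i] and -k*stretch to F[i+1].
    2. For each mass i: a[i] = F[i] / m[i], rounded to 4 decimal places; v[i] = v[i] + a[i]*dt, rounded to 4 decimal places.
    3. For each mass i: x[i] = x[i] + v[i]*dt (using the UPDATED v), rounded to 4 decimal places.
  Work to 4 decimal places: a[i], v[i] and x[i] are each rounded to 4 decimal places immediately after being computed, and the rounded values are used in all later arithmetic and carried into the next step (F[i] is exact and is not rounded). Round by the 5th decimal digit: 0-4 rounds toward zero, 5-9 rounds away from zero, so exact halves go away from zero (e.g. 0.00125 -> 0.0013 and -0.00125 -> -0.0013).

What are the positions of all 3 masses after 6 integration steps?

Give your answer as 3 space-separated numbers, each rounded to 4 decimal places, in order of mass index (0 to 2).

Answer: 4.0000 9.0000 17.0000

Derivation:
Step 0: x=[4.0000 9.0000 17.0000] v=[0.0000 0.0000 0.0000]
Step 1: x=[4.0000 12.0000 14.0000] v=[0.0000 6.0000 -6.0000]
Step 2: x=[7.0000 9.0000 14.0000] v=[6.0000 -6.0000 0.0000]
Step 3: x=[7.0000 9.0000 14.0000] v=[0.0000 0.0000 0.0000]
Step 4: x=[4.0000 12.0000 14.0000] v=[-6.0000 6.0000 0.0000]
Step 5: x=[4.0000 9.0000 17.0000] v=[0.0000 -6.0000 6.0000]
Step 6: x=[4.0000 9.0000 17.0000] v=[0.0000 0.0000 0.0000]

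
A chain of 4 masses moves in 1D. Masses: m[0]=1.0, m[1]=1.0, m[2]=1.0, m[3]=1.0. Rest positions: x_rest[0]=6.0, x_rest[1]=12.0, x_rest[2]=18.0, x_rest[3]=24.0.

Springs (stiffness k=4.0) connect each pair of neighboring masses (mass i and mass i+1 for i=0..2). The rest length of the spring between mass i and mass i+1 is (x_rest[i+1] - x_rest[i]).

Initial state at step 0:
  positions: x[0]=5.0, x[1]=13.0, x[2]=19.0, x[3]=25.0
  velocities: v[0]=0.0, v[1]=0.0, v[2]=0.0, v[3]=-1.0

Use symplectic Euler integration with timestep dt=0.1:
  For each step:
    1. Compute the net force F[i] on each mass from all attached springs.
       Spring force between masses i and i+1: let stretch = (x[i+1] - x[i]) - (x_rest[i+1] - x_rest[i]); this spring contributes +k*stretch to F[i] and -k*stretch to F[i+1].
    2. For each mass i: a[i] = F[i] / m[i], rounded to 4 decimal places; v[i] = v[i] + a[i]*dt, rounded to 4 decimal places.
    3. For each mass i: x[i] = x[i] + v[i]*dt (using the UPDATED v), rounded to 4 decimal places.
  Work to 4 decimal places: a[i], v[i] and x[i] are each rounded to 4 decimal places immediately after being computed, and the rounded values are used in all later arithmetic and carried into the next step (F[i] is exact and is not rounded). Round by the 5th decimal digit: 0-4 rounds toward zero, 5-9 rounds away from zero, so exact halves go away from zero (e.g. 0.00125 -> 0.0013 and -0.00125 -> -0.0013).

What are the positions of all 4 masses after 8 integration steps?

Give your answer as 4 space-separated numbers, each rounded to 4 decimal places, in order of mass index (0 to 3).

Answer: 6.7967 11.6389 18.3446 24.4198

Derivation:
Step 0: x=[5.0000 13.0000 19.0000 25.0000] v=[0.0000 0.0000 0.0000 -1.0000]
Step 1: x=[5.0800 12.9200 19.0000 24.9000] v=[0.8000 -0.8000 0.0000 -1.0000]
Step 2: x=[5.2336 12.7696 18.9928 24.8040] v=[1.5360 -1.5040 -0.0720 -0.9600]
Step 3: x=[5.4486 12.5667 18.9691 24.7156] v=[2.1504 -2.0291 -0.2368 -0.8845]
Step 4: x=[5.7084 12.3352 18.9192 24.6373] v=[2.5976 -2.3154 -0.4992 -0.7831]
Step 5: x=[5.9932 12.1020 18.8346 24.5703] v=[2.8483 -2.3325 -0.8456 -0.6703]
Step 6: x=[6.2824 11.8937 18.7102 24.5138] v=[2.8918 -2.0830 -1.2444 -0.5646]
Step 7: x=[6.5560 11.7336 18.5452 24.4652] v=[2.7363 -1.6009 -1.6496 -0.4860]
Step 8: x=[6.7967 11.6389 18.3446 24.4198] v=[2.4073 -0.9473 -2.0062 -0.4540]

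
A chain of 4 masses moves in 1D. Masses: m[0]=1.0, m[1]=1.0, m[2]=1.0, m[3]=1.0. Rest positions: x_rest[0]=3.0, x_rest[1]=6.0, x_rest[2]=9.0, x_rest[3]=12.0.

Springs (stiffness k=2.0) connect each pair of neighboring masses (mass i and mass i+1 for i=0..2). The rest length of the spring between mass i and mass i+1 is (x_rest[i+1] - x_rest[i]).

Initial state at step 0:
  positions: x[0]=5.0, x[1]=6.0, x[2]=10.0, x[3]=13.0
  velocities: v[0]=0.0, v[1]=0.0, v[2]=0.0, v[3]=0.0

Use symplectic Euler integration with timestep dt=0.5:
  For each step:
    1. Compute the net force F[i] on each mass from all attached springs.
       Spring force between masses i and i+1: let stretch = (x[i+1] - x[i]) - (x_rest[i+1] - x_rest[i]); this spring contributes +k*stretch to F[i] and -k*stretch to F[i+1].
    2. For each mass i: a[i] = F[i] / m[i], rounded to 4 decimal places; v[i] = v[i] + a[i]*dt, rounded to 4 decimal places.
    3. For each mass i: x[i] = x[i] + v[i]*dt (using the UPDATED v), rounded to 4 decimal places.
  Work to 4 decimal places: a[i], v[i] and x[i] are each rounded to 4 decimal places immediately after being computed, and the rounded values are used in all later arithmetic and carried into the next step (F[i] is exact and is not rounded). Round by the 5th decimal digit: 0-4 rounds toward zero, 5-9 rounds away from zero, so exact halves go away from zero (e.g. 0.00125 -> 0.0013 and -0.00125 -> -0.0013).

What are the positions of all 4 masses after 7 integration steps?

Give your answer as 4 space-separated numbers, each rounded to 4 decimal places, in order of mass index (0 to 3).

Step 0: x=[5.0000 6.0000 10.0000 13.0000] v=[0.0000 0.0000 0.0000 0.0000]
Step 1: x=[4.0000 7.5000 9.5000 13.0000] v=[-2.0000 3.0000 -1.0000 0.0000]
Step 2: x=[3.2500 8.2500 9.7500 12.7500] v=[-1.5000 1.5000 0.5000 -0.5000]
Step 3: x=[3.5000 7.2500 10.7500 12.5000] v=[0.5000 -2.0000 2.0000 -0.5000]
Step 4: x=[4.1250 6.1250 10.8750 12.8750] v=[1.2500 -2.2500 0.2500 0.7500]
Step 5: x=[4.2500 6.3750 9.6250 13.7500] v=[0.2500 0.5000 -2.5000 1.7500]
Step 6: x=[3.9375 7.1875 8.8125 14.0625] v=[-0.6250 1.6250 -1.6250 0.6250]
Step 7: x=[3.7500 7.1875 9.8125 13.2500] v=[-0.3750 0.0000 2.0000 -1.6250]

Answer: 3.7500 7.1875 9.8125 13.2500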